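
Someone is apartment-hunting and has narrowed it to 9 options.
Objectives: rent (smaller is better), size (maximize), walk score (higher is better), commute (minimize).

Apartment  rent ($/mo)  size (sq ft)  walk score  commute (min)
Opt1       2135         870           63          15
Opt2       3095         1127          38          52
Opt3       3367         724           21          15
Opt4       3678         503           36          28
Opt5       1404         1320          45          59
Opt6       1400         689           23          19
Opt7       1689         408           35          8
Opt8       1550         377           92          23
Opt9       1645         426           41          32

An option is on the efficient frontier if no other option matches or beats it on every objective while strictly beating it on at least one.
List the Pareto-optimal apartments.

Opt1, Opt2, Opt5, Opt6, Opt7, Opt8, Opt9

Opt1: not dominated.
Opt2: not dominated.
Opt3: dominated by Opt1 (rent 2135≤3367, size 870≥724, walk score 63≥21, commute 15≤15).
Opt4: dominated by Opt1 (rent 2135≤3678, size 870≥503, walk score 63≥36, commute 15≤28).
Opt5: not dominated (best size).
Opt6: not dominated (best rent).
Opt7: not dominated (best commute).
Opt8: not dominated (best walk score).
Opt9: not dominated.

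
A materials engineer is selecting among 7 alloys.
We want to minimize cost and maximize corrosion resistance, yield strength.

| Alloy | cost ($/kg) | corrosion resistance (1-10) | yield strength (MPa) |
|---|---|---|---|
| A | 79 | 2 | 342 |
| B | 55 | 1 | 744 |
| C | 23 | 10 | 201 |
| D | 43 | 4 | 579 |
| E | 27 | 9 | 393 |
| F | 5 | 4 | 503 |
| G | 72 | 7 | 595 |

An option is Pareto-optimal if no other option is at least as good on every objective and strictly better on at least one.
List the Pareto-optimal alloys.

A: dominated by D (cost 43≤79, corrosion resistance 4≥2, yield strength 579≥342).
B: not dominated (best yield strength).
C: not dominated (best corrosion resistance).
D: not dominated.
E: not dominated.
F: not dominated (best cost).
G: not dominated.

B, C, D, E, F, G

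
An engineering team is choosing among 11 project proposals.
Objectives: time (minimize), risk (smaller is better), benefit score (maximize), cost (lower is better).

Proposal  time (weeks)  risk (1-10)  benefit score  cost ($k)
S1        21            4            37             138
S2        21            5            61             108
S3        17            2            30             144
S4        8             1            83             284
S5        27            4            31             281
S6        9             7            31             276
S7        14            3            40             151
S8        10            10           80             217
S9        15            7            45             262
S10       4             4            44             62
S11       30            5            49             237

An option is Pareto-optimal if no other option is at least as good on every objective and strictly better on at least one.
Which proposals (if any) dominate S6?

S10

S10: time 4≤9, risk 4≤7, benefit score 44≥31, cost 62≤276 — dominates S6.
Others (S1, S2, S3, S4, S5, S7, S8, S9, S11) are each worse than S6 on at least one objective.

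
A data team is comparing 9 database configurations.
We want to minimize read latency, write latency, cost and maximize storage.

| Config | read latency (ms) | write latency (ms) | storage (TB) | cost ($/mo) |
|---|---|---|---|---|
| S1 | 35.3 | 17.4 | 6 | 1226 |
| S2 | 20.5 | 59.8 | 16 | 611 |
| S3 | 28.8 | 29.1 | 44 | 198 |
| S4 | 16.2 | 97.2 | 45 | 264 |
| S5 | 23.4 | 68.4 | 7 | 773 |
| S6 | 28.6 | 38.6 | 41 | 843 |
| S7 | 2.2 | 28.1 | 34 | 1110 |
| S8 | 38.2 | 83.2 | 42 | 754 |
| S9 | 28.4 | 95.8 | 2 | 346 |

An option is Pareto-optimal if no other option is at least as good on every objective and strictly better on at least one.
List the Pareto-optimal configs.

S1: not dominated (best write latency).
S2: not dominated.
S3: not dominated (best cost).
S4: not dominated (best storage).
S5: dominated by S2 (read latency 20.5≤23.4, write latency 59.8≤68.4, storage 16≥7, cost 611≤773).
S6: not dominated.
S7: not dominated (best read latency).
S8: dominated by S3 (read latency 28.8≤38.2, write latency 29.1≤83.2, storage 44≥42, cost 198≤754).
S9: not dominated.

S1, S2, S3, S4, S6, S7, S9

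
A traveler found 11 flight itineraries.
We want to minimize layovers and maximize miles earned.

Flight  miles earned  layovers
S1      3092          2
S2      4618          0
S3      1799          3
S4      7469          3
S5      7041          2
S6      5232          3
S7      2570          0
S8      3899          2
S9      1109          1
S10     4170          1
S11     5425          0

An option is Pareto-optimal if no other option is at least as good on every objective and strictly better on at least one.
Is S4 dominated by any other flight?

S1: worse on miles earned (3092 vs 7469).
S2: worse on miles earned (4618 vs 7469).
S3: worse on miles earned (1799 vs 7469).
S5: worse on miles earned (7041 vs 7469).
S6: worse on miles earned (5232 vs 7469).
S7: worse on miles earned (2570 vs 7469).
S8: worse on miles earned (3899 vs 7469).
S9: worse on miles earned (1109 vs 7469).
S10: worse on miles earned (4170 vs 7469).
S11: worse on miles earned (5425 vs 7469).
No option is at least as good as S4 on every objective and strictly better on one.

No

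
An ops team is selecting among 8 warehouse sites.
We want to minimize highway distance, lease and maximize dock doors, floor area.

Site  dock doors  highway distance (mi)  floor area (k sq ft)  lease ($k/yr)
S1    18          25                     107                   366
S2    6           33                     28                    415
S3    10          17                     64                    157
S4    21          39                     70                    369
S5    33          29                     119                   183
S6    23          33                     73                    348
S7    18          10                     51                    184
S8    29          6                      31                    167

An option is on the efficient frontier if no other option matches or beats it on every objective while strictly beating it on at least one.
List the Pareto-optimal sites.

S1: not dominated.
S2: dominated by S1 (dock doors 18≥6, highway distance 25≤33, floor area 107≥28, lease 366≤415).
S3: not dominated (best lease).
S4: dominated by S5 (dock doors 33≥21, highway distance 29≤39, floor area 119≥70, lease 183≤369).
S5: not dominated (best dock doors).
S6: dominated by S5 (dock doors 33≥23, highway distance 29≤33, floor area 119≥73, lease 183≤348).
S7: not dominated.
S8: not dominated (best highway distance).

S1, S3, S5, S7, S8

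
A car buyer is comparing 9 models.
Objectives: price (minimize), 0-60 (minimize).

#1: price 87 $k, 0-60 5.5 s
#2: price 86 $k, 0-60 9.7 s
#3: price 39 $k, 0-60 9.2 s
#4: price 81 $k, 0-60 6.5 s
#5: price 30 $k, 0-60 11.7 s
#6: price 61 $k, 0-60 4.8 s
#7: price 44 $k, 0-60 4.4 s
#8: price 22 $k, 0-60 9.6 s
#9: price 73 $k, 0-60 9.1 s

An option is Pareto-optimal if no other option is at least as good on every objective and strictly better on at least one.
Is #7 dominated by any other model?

#1: worse on price (87 vs 44).
#2: worse on price (86 vs 44).
#3: worse on 0-60 (9.2 vs 4.4).
#4: worse on price (81 vs 44).
#5: worse on 0-60 (11.7 vs 4.4).
#6: worse on price (61 vs 44).
#8: worse on 0-60 (9.6 vs 4.4).
#9: worse on price (73 vs 44).
No option is at least as good as #7 on every objective and strictly better on one.

No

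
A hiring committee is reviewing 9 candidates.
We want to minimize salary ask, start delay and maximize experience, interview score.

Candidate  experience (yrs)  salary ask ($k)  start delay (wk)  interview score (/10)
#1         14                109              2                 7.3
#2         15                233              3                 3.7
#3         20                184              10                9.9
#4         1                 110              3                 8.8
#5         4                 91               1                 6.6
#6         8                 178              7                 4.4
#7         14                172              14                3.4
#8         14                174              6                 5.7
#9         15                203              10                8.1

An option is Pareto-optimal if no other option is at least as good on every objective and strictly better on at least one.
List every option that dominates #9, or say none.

#3

#3: experience 20≥15, salary ask 184≤203, start delay 10≤10, interview score 9.9≥8.1 — dominates #9.
Others (#1, #2, #4, #5, #6, #7, #8) are each worse than #9 on at least one objective.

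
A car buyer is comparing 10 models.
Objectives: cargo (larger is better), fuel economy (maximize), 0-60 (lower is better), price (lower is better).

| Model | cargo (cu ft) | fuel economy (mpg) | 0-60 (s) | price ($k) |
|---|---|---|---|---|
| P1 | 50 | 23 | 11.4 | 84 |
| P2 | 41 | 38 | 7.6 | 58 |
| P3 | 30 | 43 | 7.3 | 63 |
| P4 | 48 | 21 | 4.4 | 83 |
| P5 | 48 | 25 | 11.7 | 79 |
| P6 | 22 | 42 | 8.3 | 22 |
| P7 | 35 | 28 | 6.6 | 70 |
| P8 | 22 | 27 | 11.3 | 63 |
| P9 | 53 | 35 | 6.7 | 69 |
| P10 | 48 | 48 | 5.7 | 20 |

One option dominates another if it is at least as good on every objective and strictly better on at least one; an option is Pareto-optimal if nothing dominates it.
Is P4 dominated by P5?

No

P5 vs P4: P5 is worse on 0-60 (11.7 vs 4.4), so it does not dominate P4.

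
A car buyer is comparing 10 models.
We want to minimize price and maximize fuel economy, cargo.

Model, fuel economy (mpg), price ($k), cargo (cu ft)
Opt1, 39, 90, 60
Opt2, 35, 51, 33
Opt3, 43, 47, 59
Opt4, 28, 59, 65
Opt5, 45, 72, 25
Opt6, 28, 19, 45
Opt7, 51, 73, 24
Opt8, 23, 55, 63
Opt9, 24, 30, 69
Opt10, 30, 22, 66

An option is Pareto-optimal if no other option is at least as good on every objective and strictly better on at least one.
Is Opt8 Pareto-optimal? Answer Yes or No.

No

Opt9 vs Opt8: fuel economy 24≥23, price 30≤55, cargo 69≥63 — Opt9 is at least as good on every objective and strictly better on at least one, so Opt9 dominates Opt8.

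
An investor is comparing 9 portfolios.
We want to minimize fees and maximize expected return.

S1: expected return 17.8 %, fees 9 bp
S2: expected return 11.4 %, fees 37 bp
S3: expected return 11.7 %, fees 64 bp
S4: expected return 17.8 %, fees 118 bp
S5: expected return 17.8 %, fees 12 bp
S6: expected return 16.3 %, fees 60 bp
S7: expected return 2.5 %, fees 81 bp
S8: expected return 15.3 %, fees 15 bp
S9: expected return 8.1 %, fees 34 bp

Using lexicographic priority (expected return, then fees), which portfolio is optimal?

First maximize expected return: best is 17.8, kept {S1, S4, S5}.
Then minimize fees: best is 9, kept {S1}.

S1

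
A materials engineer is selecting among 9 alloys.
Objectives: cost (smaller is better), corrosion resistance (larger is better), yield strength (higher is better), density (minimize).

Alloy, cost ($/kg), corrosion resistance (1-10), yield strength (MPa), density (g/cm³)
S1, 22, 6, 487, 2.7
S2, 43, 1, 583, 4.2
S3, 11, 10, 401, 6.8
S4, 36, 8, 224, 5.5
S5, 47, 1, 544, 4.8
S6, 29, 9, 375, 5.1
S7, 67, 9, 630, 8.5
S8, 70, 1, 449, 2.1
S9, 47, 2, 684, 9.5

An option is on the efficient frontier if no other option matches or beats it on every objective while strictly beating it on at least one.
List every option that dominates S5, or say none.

S2

S2: cost 43≤47, corrosion resistance 1≥1, yield strength 583≥544, density 4.2≤4.8 — dominates S5.
Others (S1, S3, S4, S6, S7, S8, S9) are each worse than S5 on at least one objective.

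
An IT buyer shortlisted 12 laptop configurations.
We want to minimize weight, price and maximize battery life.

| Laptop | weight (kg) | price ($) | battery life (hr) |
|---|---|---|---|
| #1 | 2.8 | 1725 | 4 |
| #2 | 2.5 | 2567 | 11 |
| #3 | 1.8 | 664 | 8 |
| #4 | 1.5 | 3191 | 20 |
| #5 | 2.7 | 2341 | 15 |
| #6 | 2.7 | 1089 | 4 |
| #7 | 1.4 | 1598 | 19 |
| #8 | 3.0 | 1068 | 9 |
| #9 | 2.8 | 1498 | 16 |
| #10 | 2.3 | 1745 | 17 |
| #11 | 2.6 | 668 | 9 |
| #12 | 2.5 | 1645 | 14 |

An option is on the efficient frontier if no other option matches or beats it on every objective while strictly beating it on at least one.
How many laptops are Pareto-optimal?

5

#1: dominated by #3 (weight 1.8≤2.8, price 664≤1725, battery life 8≥4).
#2: dominated by #7 (weight 1.4≤2.5, price 1598≤2567, battery life 19≥11).
#3: not dominated (best price).
#4: not dominated (best battery life).
#5: dominated by #7 (weight 1.4≤2.7, price 1598≤2341, battery life 19≥15).
#6: dominated by #3 (weight 1.8≤2.7, price 664≤1089, battery life 8≥4).
#7: not dominated (best weight).
#8: dominated by #11 (weight 2.6≤3.0, price 668≤1068, battery life 9≥9).
#9: not dominated.
#10: dominated by #7 (weight 1.4≤2.3, price 1598≤1745, battery life 19≥17).
#11: not dominated.
#12: dominated by #7 (weight 1.4≤2.5, price 1598≤1645, battery life 19≥14).
Pareto-optimal: #3, #4, #7, #9, #11 → 5.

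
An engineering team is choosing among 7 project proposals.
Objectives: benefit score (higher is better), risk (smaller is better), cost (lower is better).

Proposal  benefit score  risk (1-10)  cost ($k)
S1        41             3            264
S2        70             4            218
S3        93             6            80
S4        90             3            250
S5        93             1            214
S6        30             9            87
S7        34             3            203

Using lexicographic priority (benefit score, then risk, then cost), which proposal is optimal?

First maximize benefit score: best is 93, kept {S3, S5}.
Then minimize risk: best is 1, kept {S5}.

S5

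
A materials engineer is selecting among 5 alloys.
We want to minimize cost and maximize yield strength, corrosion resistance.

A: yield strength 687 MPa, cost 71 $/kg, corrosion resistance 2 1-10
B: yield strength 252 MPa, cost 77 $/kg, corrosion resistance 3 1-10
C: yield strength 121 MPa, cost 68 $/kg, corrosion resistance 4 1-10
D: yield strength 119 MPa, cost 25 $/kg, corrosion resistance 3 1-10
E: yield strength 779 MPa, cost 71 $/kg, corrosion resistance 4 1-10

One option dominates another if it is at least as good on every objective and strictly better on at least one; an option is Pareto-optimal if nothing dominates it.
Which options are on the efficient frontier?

A: dominated by E (yield strength 779≥687, cost 71≤71, corrosion resistance 4≥2).
B: dominated by E (yield strength 779≥252, cost 71≤77, corrosion resistance 4≥3).
C: not dominated.
D: not dominated (best cost).
E: not dominated (best yield strength).

C, D, E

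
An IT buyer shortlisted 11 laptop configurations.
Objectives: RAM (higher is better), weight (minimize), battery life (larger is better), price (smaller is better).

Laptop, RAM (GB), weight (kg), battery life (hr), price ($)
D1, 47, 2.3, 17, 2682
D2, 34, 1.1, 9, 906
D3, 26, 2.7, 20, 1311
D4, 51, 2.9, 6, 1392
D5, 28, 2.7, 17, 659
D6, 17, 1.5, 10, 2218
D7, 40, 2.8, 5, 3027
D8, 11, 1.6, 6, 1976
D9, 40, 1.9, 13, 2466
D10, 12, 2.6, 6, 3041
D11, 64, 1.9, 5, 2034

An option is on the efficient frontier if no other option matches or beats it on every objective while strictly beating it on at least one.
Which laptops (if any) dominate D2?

none

D1: worse on weight (2.3 vs 1.1).
D3: worse on RAM (26 vs 34).
D4: worse on weight (2.9 vs 1.1).
D5: worse on RAM (28 vs 34).
D6: worse on RAM (17 vs 34).
D7: worse on weight (2.8 vs 1.1).
D8: worse on RAM (11 vs 34).
D9: worse on weight (1.9 vs 1.1).
D10: worse on RAM (12 vs 34).
D11: worse on weight (1.9 vs 1.1).
No option dominates D2.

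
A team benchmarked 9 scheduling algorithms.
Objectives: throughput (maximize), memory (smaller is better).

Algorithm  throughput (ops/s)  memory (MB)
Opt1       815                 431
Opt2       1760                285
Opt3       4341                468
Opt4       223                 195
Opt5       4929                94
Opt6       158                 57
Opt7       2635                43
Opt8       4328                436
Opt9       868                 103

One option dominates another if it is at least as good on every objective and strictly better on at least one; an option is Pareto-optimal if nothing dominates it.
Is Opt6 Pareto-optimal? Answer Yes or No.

Opt7 vs Opt6: throughput 2635≥158, memory 43≤57 — Opt7 is at least as good on every objective and strictly better on at least one, so Opt7 dominates Opt6.

No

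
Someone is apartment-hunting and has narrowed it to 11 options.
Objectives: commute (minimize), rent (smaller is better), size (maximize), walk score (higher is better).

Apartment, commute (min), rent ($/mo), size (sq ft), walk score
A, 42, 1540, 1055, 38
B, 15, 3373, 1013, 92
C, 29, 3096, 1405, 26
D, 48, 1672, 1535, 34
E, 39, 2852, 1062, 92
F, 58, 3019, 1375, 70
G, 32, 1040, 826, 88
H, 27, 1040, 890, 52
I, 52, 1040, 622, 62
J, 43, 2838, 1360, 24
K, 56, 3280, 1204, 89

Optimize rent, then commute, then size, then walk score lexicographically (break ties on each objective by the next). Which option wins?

First minimize rent: best is 1040, kept {G, H, I}.
Then minimize commute: best is 27, kept {H}.

H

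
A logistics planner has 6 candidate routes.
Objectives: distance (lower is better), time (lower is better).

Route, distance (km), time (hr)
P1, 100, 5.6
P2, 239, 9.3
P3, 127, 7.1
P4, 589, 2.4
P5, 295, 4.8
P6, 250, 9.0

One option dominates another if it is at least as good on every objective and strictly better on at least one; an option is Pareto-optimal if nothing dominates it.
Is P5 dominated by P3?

No

P3 vs P5: P3 is worse on time (7.1 vs 4.8), so it does not dominate P5.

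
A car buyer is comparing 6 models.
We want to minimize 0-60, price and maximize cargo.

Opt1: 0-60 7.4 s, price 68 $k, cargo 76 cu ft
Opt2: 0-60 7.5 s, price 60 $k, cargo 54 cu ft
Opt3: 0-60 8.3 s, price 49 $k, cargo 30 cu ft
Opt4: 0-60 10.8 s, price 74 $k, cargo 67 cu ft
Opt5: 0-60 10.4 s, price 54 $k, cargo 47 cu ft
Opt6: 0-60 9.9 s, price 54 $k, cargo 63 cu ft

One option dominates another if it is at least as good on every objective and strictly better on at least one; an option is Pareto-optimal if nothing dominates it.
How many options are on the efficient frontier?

4

Opt1: not dominated (best 0-60).
Opt2: not dominated.
Opt3: not dominated (best price).
Opt4: dominated by Opt1 (0-60 7.4≤10.8, price 68≤74, cargo 76≥67).
Opt5: dominated by Opt6 (0-60 9.9≤10.4, price 54≤54, cargo 63≥47).
Opt6: not dominated.
Pareto-optimal: Opt1, Opt2, Opt3, Opt6 → 4.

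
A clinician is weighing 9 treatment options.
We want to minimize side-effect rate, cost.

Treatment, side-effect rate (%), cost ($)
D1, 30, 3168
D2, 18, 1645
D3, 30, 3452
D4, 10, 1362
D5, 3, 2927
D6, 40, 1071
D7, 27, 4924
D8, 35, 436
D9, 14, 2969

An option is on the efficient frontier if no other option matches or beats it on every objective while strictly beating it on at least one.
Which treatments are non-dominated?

D1: dominated by D2 (side-effect rate 18≤30, cost 1645≤3168).
D2: dominated by D4 (side-effect rate 10≤18, cost 1362≤1645).
D3: dominated by D1 (side-effect rate 30≤30, cost 3168≤3452).
D4: not dominated.
D5: not dominated (best side-effect rate).
D6: dominated by D8 (side-effect rate 35≤40, cost 436≤1071).
D7: dominated by D2 (side-effect rate 18≤27, cost 1645≤4924).
D8: not dominated (best cost).
D9: dominated by D4 (side-effect rate 10≤14, cost 1362≤2969).

D4, D5, D8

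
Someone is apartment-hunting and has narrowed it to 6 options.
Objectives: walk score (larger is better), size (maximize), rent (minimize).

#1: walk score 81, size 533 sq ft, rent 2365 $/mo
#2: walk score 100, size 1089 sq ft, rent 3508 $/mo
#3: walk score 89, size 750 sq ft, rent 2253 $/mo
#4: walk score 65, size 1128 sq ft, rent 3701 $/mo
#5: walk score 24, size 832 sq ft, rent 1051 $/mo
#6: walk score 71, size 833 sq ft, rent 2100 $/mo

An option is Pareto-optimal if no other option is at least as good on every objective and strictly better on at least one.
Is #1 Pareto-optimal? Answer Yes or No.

#3 vs #1: walk score 89≥81, size 750≥533, rent 2253≤2365 — #3 is at least as good on every objective and strictly better on at least one, so #3 dominates #1.

No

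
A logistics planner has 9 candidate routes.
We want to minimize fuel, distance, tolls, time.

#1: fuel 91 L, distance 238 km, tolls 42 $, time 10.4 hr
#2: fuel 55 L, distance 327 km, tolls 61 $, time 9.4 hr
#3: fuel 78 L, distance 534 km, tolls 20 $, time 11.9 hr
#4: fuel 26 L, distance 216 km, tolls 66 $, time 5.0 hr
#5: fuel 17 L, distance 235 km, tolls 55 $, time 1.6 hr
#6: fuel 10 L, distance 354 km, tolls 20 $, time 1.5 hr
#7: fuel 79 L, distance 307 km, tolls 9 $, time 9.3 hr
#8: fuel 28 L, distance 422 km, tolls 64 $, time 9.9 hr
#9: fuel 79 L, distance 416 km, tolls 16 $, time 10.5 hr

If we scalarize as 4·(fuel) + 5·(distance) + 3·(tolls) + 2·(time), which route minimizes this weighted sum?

#1: 4·91 + 5·238 + 3·42 + 2·10.4 = 1700.8
#2: 4·55 + 5·327 + 3·61 + 2·9.4 = 2056.8
#3: 4·78 + 5·534 + 3·20 + 2·11.9 = 3065.8
#4: 4·26 + 5·216 + 3·66 + 2·5.0 = 1392.0
#5: 4·17 + 5·235 + 3·55 + 2·1.6 = 1411.2
#6: 4·10 + 5·354 + 3·20 + 2·1.5 = 1873.0
#7: 4·79 + 5·307 + 3·9 + 2·9.3 = 1896.6
#8: 4·28 + 5·422 + 3·64 + 2·9.9 = 2433.8
#9: 4·79 + 5·416 + 3·16 + 2·10.5 = 2465.0
Lowest: #4 at 1392.0.

#4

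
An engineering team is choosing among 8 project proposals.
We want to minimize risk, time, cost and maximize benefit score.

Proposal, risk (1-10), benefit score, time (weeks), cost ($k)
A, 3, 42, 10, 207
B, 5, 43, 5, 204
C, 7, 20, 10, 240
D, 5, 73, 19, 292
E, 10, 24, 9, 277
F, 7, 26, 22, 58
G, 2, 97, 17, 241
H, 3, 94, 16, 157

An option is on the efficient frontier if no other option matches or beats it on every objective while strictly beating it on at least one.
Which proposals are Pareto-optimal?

A: not dominated.
B: not dominated (best time).
C: dominated by A (risk 3≤7, benefit score 42≥20, time 10≤10, cost 207≤240).
D: dominated by G (risk 2≤5, benefit score 97≥73, time 17≤19, cost 241≤292).
E: dominated by B (risk 5≤10, benefit score 43≥24, time 5≤9, cost 204≤277).
F: not dominated (best cost).
G: not dominated (best risk).
H: not dominated.

A, B, F, G, H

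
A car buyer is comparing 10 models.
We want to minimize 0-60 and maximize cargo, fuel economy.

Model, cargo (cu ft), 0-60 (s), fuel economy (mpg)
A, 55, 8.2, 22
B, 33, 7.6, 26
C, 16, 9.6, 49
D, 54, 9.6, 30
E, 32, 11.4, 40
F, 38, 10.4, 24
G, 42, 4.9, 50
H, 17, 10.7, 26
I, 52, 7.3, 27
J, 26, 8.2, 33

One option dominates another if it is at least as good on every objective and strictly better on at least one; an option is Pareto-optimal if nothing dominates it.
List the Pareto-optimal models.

A, D, G, I

A: not dominated (best cargo).
B: dominated by G (cargo 42≥33, 0-60 4.9≤7.6, fuel economy 50≥26).
C: dominated by G (cargo 42≥16, 0-60 4.9≤9.6, fuel economy 50≥49).
D: not dominated.
E: dominated by G (cargo 42≥32, 0-60 4.9≤11.4, fuel economy 50≥40).
F: dominated by D (cargo 54≥38, 0-60 9.6≤10.4, fuel economy 30≥24).
G: not dominated (best 0-60).
H: dominated by B (cargo 33≥17, 0-60 7.6≤10.7, fuel economy 26≥26).
I: not dominated.
J: dominated by G (cargo 42≥26, 0-60 4.9≤8.2, fuel economy 50≥33).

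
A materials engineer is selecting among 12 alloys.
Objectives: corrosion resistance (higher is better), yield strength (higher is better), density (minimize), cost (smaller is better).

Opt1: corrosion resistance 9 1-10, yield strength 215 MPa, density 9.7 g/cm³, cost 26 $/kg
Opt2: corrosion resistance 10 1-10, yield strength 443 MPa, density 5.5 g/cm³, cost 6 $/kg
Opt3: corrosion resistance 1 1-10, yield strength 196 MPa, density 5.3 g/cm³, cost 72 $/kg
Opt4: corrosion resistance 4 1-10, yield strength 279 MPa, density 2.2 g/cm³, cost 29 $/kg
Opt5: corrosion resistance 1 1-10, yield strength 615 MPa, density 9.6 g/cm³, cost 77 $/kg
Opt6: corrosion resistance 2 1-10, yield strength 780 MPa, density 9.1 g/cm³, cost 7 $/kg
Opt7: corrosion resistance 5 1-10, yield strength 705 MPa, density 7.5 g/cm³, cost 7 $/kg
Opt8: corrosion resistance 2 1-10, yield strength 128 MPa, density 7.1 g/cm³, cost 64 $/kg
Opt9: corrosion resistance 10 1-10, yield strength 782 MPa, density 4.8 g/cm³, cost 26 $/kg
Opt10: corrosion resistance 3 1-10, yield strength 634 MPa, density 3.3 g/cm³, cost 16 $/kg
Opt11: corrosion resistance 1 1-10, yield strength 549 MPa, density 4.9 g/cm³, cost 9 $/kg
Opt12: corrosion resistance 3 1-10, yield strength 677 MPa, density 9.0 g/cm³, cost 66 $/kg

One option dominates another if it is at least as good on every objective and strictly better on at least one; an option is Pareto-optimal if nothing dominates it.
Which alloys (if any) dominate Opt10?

none

Opt1: worse on yield strength (215 vs 634).
Opt2: worse on yield strength (443 vs 634).
Opt3: worse on corrosion resistance (1 vs 3).
Opt4: worse on yield strength (279 vs 634).
Opt5: worse on corrosion resistance (1 vs 3).
Opt6: worse on corrosion resistance (2 vs 3).
Opt7: worse on density (7.5 vs 3.3).
Opt8: worse on corrosion resistance (2 vs 3).
Opt9: worse on density (4.8 vs 3.3).
Opt11: worse on corrosion resistance (1 vs 3).
Opt12: worse on density (9.0 vs 3.3).
No option dominates Opt10.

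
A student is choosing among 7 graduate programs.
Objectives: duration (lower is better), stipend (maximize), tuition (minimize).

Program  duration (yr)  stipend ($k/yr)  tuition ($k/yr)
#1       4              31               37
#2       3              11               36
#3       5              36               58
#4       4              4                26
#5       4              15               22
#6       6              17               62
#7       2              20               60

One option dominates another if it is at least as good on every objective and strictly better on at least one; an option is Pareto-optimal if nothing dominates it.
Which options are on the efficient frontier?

#1, #2, #3, #5, #7

#1: not dominated.
#2: not dominated.
#3: not dominated (best stipend).
#4: dominated by #5 (duration 4≤4, stipend 15≥4, tuition 22≤26).
#5: not dominated (best tuition).
#6: dominated by #1 (duration 4≤6, stipend 31≥17, tuition 37≤62).
#7: not dominated (best duration).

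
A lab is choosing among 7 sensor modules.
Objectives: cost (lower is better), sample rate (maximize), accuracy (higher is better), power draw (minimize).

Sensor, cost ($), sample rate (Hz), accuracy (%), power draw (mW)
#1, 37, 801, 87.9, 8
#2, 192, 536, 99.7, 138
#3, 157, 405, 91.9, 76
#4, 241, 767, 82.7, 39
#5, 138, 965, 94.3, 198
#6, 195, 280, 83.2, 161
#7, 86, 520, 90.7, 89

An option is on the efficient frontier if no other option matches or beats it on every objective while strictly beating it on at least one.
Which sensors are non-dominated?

#1, #2, #3, #5, #7

#1: not dominated (best cost).
#2: not dominated (best accuracy).
#3: not dominated.
#4: dominated by #1 (cost 37≤241, sample rate 801≥767, accuracy 87.9≥82.7, power draw 8≤39).
#5: not dominated (best sample rate).
#6: dominated by #1 (cost 37≤195, sample rate 801≥280, accuracy 87.9≥83.2, power draw 8≤161).
#7: not dominated.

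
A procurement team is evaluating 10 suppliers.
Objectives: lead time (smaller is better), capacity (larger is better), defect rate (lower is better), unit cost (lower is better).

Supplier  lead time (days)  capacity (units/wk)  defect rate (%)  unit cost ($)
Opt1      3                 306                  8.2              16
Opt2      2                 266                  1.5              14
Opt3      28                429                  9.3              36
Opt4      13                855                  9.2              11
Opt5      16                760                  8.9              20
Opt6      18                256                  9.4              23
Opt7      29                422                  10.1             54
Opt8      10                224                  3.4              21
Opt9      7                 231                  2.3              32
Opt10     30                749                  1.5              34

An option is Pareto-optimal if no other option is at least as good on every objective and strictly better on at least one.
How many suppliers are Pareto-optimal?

Opt1: not dominated.
Opt2: not dominated (best lead time).
Opt3: dominated by Opt4 (lead time 13≤28, capacity 855≥429, defect rate 9.2≤9.3, unit cost 11≤36).
Opt4: not dominated (best capacity).
Opt5: not dominated.
Opt6: dominated by Opt1 (lead time 3≤18, capacity 306≥256, defect rate 8.2≤9.4, unit cost 16≤23).
Opt7: dominated by Opt3 (lead time 28≤29, capacity 429≥422, defect rate 9.3≤10.1, unit cost 36≤54).
Opt8: dominated by Opt2 (lead time 2≤10, capacity 266≥224, defect rate 1.5≤3.4, unit cost 14≤21).
Opt9: dominated by Opt2 (lead time 2≤7, capacity 266≥231, defect rate 1.5≤2.3, unit cost 14≤32).
Opt10: not dominated.
Pareto-optimal: Opt1, Opt2, Opt4, Opt5, Opt10 → 5.

5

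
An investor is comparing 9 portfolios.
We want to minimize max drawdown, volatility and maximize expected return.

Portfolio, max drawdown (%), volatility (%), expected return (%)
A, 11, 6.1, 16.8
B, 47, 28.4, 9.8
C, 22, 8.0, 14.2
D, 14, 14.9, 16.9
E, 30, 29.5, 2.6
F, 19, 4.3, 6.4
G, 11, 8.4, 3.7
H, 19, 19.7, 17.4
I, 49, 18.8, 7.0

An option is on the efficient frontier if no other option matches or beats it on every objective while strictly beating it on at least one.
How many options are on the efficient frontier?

A: not dominated.
B: dominated by A (max drawdown 11≤47, volatility 6.1≤28.4, expected return 16.8≥9.8).
C: dominated by A (max drawdown 11≤22, volatility 6.1≤8.0, expected return 16.8≥14.2).
D: not dominated.
E: dominated by A (max drawdown 11≤30, volatility 6.1≤29.5, expected return 16.8≥2.6).
F: not dominated (best volatility).
G: dominated by A (max drawdown 11≤11, volatility 6.1≤8.4, expected return 16.8≥3.7).
H: not dominated (best expected return).
I: dominated by A (max drawdown 11≤49, volatility 6.1≤18.8, expected return 16.8≥7.0).
Pareto-optimal: A, D, F, H → 4.

4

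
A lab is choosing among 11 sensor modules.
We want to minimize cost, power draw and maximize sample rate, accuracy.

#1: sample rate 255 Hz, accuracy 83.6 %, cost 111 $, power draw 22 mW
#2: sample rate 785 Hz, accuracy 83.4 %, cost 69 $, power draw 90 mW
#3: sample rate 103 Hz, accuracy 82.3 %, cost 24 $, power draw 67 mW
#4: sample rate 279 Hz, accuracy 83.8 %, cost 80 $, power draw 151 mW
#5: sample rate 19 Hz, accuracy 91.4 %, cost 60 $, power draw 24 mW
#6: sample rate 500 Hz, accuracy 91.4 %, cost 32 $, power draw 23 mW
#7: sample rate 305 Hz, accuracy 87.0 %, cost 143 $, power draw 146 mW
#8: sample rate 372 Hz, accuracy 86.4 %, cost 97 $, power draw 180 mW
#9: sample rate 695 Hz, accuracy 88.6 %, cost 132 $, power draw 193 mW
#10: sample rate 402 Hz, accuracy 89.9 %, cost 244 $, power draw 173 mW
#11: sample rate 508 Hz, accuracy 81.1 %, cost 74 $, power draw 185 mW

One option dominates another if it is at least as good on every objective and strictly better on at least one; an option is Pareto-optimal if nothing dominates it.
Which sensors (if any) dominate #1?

#2: worse on accuracy (83.4 vs 83.6).
#3: worse on sample rate (103 vs 255).
#4: worse on power draw (151 vs 22).
#5: worse on sample rate (19 vs 255).
#6: worse on power draw (23 vs 22).
#7: worse on cost (143 vs 111).
#8: worse on power draw (180 vs 22).
#9: worse on cost (132 vs 111).
#10: worse on cost (244 vs 111).
#11: worse on accuracy (81.1 vs 83.6).
No option dominates #1.

none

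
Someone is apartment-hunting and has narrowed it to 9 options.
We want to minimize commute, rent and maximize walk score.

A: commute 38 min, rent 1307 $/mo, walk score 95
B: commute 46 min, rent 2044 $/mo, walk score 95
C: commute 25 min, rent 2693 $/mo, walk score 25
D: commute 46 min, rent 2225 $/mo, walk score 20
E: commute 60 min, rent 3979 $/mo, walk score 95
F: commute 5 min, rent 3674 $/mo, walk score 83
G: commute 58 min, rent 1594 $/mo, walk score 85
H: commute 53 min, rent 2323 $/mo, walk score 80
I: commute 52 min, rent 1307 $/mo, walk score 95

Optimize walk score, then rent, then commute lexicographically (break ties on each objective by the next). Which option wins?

A

First maximize walk score: best is 95, kept {A, B, E, I}.
Then minimize rent: best is 1307, kept {A, I}.
Then minimize commute: best is 38, kept {A}.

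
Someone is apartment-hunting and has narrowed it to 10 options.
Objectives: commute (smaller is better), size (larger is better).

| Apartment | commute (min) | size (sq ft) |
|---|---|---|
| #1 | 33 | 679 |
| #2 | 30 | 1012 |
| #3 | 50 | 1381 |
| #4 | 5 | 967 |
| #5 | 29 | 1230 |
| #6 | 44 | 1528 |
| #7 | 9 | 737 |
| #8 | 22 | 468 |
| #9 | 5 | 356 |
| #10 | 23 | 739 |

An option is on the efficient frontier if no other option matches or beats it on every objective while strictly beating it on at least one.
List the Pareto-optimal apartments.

#4, #5, #6

#1: dominated by #2 (commute 30≤33, size 1012≥679).
#2: dominated by #5 (commute 29≤30, size 1230≥1012).
#3: dominated by #6 (commute 44≤50, size 1528≥1381).
#4: not dominated.
#5: not dominated.
#6: not dominated (best size).
#7: dominated by #4 (commute 5≤9, size 967≥737).
#8: dominated by #4 (commute 5≤22, size 967≥468).
#9: dominated by #4 (commute 5≤5, size 967≥356).
#10: dominated by #4 (commute 5≤23, size 967≥739).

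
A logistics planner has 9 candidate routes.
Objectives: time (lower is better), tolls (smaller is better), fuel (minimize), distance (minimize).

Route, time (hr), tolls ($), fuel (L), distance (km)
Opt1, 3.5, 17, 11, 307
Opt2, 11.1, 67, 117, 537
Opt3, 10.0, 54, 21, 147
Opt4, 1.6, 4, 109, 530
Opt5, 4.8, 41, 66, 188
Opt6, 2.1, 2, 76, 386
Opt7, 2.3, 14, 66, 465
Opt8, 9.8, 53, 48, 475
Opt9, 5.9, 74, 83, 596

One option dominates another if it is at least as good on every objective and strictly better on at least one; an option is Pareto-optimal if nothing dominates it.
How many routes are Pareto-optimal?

6

Opt1: not dominated (best fuel).
Opt2: dominated by Opt1 (time 3.5≤11.1, tolls 17≤67, fuel 11≤117, distance 307≤537).
Opt3: not dominated (best distance).
Opt4: not dominated (best time).
Opt5: not dominated.
Opt6: not dominated (best tolls).
Opt7: not dominated.
Opt8: dominated by Opt1 (time 3.5≤9.8, tolls 17≤53, fuel 11≤48, distance 307≤475).
Opt9: dominated by Opt1 (time 3.5≤5.9, tolls 17≤74, fuel 11≤83, distance 307≤596).
Pareto-optimal: Opt1, Opt3, Opt4, Opt5, Opt6, Opt7 → 6.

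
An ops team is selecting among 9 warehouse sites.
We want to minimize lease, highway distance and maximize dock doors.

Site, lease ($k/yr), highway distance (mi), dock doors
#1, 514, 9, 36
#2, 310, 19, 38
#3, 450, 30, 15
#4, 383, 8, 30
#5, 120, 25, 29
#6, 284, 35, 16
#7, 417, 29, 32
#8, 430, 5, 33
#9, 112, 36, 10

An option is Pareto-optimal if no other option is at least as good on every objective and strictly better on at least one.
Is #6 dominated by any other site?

#5 vs #6: lease 120≤284, highway distance 25≤35, dock doors 29≥16 — #5 is at least as good on every objective and strictly better on at least one, so #5 dominates #6.

Yes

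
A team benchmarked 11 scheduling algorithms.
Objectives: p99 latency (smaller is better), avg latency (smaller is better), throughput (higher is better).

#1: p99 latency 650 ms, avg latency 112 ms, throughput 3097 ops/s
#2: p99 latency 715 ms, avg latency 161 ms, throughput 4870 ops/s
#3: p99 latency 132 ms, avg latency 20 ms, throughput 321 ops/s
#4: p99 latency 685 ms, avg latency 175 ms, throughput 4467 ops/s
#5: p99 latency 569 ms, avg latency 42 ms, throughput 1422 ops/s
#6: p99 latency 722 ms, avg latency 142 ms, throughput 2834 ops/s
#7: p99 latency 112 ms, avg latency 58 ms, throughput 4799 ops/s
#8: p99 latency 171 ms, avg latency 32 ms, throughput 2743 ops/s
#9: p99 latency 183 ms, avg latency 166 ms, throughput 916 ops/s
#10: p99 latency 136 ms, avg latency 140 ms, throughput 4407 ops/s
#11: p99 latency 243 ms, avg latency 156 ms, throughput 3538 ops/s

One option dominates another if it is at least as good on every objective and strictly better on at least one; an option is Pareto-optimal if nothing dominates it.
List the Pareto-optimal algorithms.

#1: dominated by #7 (p99 latency 112≤650, avg latency 58≤112, throughput 4799≥3097).
#2: not dominated (best throughput).
#3: not dominated (best avg latency).
#4: dominated by #7 (p99 latency 112≤685, avg latency 58≤175, throughput 4799≥4467).
#5: dominated by #8 (p99 latency 171≤569, avg latency 32≤42, throughput 2743≥1422).
#6: dominated by #1 (p99 latency 650≤722, avg latency 112≤142, throughput 3097≥2834).
#7: not dominated (best p99 latency).
#8: not dominated.
#9: dominated by #7 (p99 latency 112≤183, avg latency 58≤166, throughput 4799≥916).
#10: dominated by #7 (p99 latency 112≤136, avg latency 58≤140, throughput 4799≥4407).
#11: dominated by #7 (p99 latency 112≤243, avg latency 58≤156, throughput 4799≥3538).

#2, #3, #7, #8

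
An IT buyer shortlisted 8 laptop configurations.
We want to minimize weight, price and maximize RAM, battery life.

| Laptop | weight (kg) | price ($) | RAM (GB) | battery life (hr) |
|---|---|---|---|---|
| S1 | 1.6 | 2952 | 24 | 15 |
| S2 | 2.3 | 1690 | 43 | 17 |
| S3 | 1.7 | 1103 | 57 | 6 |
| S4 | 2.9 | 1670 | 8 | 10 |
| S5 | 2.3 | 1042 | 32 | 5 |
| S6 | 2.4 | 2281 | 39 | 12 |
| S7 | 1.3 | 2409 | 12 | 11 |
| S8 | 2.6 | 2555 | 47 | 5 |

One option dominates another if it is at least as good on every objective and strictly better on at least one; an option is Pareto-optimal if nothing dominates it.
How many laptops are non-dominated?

6

S1: not dominated.
S2: not dominated (best battery life).
S3: not dominated (best RAM).
S4: not dominated.
S5: not dominated (best price).
S6: dominated by S2 (weight 2.3≤2.4, price 1690≤2281, RAM 43≥39, battery life 17≥12).
S7: not dominated (best weight).
S8: dominated by S3 (weight 1.7≤2.6, price 1103≤2555, RAM 57≥47, battery life 6≥5).
Pareto-optimal: S1, S2, S3, S4, S5, S7 → 6.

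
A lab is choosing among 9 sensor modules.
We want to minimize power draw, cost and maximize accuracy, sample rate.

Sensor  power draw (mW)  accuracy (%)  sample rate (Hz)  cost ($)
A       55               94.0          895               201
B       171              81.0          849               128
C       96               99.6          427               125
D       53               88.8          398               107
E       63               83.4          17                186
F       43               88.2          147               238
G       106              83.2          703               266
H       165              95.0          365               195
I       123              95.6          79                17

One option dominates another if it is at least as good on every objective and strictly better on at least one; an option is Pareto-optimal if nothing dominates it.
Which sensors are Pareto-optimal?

A, B, C, D, F, I

A: not dominated (best sample rate).
B: not dominated.
C: not dominated (best accuracy).
D: not dominated.
E: dominated by D (power draw 53≤63, accuracy 88.8≥83.4, sample rate 398≥17, cost 107≤186).
F: not dominated (best power draw).
G: dominated by A (power draw 55≤106, accuracy 94.0≥83.2, sample rate 895≥703, cost 201≤266).
H: dominated by C (power draw 96≤165, accuracy 99.6≥95.0, sample rate 427≥365, cost 125≤195).
I: not dominated (best cost).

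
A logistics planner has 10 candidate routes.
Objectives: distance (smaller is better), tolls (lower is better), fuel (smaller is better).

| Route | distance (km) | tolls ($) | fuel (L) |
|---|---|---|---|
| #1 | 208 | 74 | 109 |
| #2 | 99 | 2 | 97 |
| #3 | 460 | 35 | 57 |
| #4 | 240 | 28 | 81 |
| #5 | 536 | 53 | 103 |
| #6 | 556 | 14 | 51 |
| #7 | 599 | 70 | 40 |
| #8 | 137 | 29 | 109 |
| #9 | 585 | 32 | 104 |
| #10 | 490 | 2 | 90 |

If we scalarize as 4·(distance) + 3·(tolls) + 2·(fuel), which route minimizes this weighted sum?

#2

#1: 4·208 + 3·74 + 2·109 = 1272
#2: 4·99 + 3·2 + 2·97 = 596
#3: 4·460 + 3·35 + 2·57 = 2059
#4: 4·240 + 3·28 + 2·81 = 1206
#5: 4·536 + 3·53 + 2·103 = 2509
#6: 4·556 + 3·14 + 2·51 = 2368
#7: 4·599 + 3·70 + 2·40 = 2686
#8: 4·137 + 3·29 + 2·109 = 853
#9: 4·585 + 3·32 + 2·104 = 2644
#10: 4·490 + 3·2 + 2·90 = 2146
Lowest: #2 at 596.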